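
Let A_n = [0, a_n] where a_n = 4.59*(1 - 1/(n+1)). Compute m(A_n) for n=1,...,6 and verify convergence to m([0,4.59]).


By continuity of measure from below: if A_n increases to A, then m(A_n) -> m(A).
Here A = [0, 4.59], so m(A) = 4.59
Step 1: a_1 = 4.59*(1 - 1/2) = 2.295, m(A_1) = 2.295
Step 2: a_2 = 4.59*(1 - 1/3) = 3.06, m(A_2) = 3.06
Step 3: a_3 = 4.59*(1 - 1/4) = 3.4425, m(A_3) = 3.4425
Step 4: a_4 = 4.59*(1 - 1/5) = 3.672, m(A_4) = 3.672
Step 5: a_5 = 4.59*(1 - 1/6) = 3.825, m(A_5) = 3.825
Step 6: a_6 = 4.59*(1 - 1/7) = 3.9343, m(A_6) = 3.9343
Limit: m(A_n) -> m([0,4.59]) = 4.59


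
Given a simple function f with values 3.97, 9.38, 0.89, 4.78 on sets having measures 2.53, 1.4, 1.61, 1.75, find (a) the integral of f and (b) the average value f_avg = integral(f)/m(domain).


Step 1: Integral = sum(value_i * measure_i)
= 3.97*2.53 + 9.38*1.4 + 0.89*1.61 + 4.78*1.75
= 10.0441 + 13.132 + 1.4329 + 8.365
= 32.974
Step 2: Total measure of domain = 2.53 + 1.4 + 1.61 + 1.75 = 7.29
Step 3: Average value = 32.974 / 7.29 = 4.523182


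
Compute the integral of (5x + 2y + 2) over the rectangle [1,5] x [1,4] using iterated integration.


By Fubini, integrate in x first, then y.
Step 1: Fix y, integrate over x in [1,5]:
  integral(5x + 2y + 2, x=1..5)
  = 5*(5^2 - 1^2)/2 + (2y + 2)*(5 - 1)
  = 60 + (2y + 2)*4
  = 60 + 8y + 8
  = 68 + 8y
Step 2: Integrate over y in [1,4]:
  integral(68 + 8y, y=1..4)
  = 68*3 + 8*(4^2 - 1^2)/2
  = 204 + 60
  = 264


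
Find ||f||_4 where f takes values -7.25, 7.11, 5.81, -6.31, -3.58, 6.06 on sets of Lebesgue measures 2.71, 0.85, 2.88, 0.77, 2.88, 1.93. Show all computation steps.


Step 1: Compute |f_i|^4 for each value:
  |-7.25|^4 = 2762.816406
  |7.11|^4 = 2555.514814
  |5.81|^4 = 1139.474287
  |-6.31|^4 = 1585.321819
  |-3.58|^4 = 164.260109
  |6.06|^4 = 1348.622797
Step 2: Multiply by measures and sum:
  2762.816406 * 2.71 = 7487.232461
  2555.514814 * 0.85 = 2172.187592
  1139.474287 * 2.88 = 3281.685947
  1585.321819 * 0.77 = 1220.697801
  164.260109 * 2.88 = 473.069114
  1348.622797 * 1.93 = 2602.841998
Sum = 7487.232461 + 2172.187592 + 3281.685947 + 1220.697801 + 473.069114 + 2602.841998 = 17237.714913
Step 3: Take the p-th root:
||f||_4 = (17237.714913)^(1/4) = 11.458293


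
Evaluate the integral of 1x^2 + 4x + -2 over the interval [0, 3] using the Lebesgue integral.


The Lebesgue integral of a Riemann-integrable function agrees with the Riemann integral.
Antiderivative F(x) = (1/3)x^3 + (4/2)x^2 + -2x
F(3) = (1/3)*3^3 + (4/2)*3^2 + -2*3
     = (1/3)*27 + (4/2)*9 + -2*3
     = 9 + 18 + -6
     = 21
F(0) = 0.0
Integral = F(3) - F(0) = 21 - 0.0 = 21


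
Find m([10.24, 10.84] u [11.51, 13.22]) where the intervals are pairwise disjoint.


For pairwise disjoint intervals, m(union) = sum of lengths.
= (10.84 - 10.24) + (13.22 - 11.51)
= 0.6 + 1.71
= 2.31


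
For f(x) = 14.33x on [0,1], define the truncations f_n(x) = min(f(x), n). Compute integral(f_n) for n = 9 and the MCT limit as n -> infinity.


f(x) = 14.33x on [0,1]; f_n(x) = min(14.33x, n). At n = 9:
Step 1: f(x) reaches 9 at x = 9/14.33 = 0.628053
Step 2: integral(f_9) = integral(14.33x, 0, 0.628053) + integral(9, 0.628053, 1)
       = 14.33*0.628053^2/2 + 9*(1 - 0.628053)
       = 2.826239 + 3.347523
       = 6.173761
Step 3: As n -> infinity, f_n increases to f, so by MCT integral(f_n) -> integral(f) = 14.33/2 = 7.165.
Convergence: integral(f_9) = 6.173761 -> 7.165 as n -> infinity


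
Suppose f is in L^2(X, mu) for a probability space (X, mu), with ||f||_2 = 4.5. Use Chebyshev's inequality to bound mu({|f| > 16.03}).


Chebyshev/Markov inequality: mu(|f| > eps) <= (||f||_p / eps)^p
Step 1: ||f||_2 / eps = 4.5 / 16.03 = 0.280724
Step 2: Raise to power p = 2:
  (0.280724)^2 = 0.078806
Step 3: Therefore mu(|f| > 16.03) <= 0.078806


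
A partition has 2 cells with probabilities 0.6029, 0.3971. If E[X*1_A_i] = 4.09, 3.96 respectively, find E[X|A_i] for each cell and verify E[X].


For each cell A_i: E[X|A_i] = E[X*1_A_i] / P(A_i)
Step 1: E[X|A_1] = 4.09 / 0.6029 = 6.783878
Step 2: E[X|A_2] = 3.96 / 0.3971 = 9.972299
Verification: E[X] = sum E[X*1_A_i] = 4.09 + 3.96 = 8.05


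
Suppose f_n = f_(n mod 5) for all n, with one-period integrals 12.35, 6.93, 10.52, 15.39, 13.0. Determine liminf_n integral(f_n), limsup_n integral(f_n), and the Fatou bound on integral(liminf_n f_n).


The sequence (integral(f_n)) is periodic with period 5, repeating the values 12.35, 6.93, 10.52, 15.39, 13.0 indefinitely.
Step 1: For a periodic sequence, every tail (a_m, a_(m+1), ...) contains all 5 period values infinitely often.
Step 2: Hence inf of every tail = min of the period values = min(12.35, 6.93, 10.52, 15.39, 13.0) = 6.93.
        liminf_n integral(f_n) = sup over m of (inf of tail from m) = 6.93.
Step 3: Similarly sup of every tail = max of the period values = 15.39.
        limsup_n integral(f_n) = 15.39.
Step 4: Fatou's lemma: integral(liminf_n f_n) <= liminf_n integral(f_n) = 6.93.
        So the integral of the pointwise liminf is at most 6.93.


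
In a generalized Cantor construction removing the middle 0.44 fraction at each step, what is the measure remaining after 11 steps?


Step 1: At each step, fraction remaining = 1 - 0.44 = 0.56
Step 2: After 11 steps, measure = (0.56)^11
Result = 0.001699


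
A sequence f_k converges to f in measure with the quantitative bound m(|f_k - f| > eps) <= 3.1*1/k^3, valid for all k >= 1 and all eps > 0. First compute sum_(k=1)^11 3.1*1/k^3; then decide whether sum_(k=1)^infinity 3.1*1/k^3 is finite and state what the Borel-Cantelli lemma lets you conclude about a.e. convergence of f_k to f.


Step 1: List the terms 3.1*1/k^3 for k = 1 to 11:
  k=1: 3.1
  k=2: 0.3875
  k=3: 0.114815
  k=4: 0.048438
  k=5: 0.0248
  k=6: 0.014352
  k=7: 0.009038
  k=8: 0.006055
  k=9: 0.004252
  k=10: 0.0031
  k=11: 0.002329
Step 2: Partial sum = 3.1 + 0.3875 + 0.114815 + 0.048438 + 0.0248 + 0.014352 + 0.009038 + 0.006055 + 0.004252 + 0.0031 + 0.002329
     = 3.714678
Step 3: The full series sum_(k>=1) 3.1*1/k^3 converges (p-series with p = 3 > 1; a constant multiple of a convergent series converges).
Step 4: Fix eps > 0. Since sum_k m(|f_k - f| > eps) < infinity, the Borel-Cantelli lemma gives
        m(limsup_k {|f_k - f| > eps}) = 0, i.e. for a.e. x, |f_k(x) - f(x)| <= eps for all large k.
        Applying this with eps = 1/j for j = 1, 2, ... and intersecting the countably many full-measure sets,
        for a.e. x we get limsup_k |f_k(x) - f(x)| <= 1/j for every j, hence f_k -> f almost everywhere.
Conclusion: series converges; Borel-Cantelli yields f_k -> f a.e.


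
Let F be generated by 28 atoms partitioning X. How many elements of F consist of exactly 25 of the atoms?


Each element of F is a union of some subset of the 28 atoms.
Elements that are unions of exactly 25 atoms correspond to 25-element subsets of the 28 atoms.
Count = C(28, 25) = 28! / (25! * 3!) = 3276.


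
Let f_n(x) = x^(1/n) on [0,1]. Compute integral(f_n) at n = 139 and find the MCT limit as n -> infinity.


At n = 139: f_139(x) = x^(1/139).
Step 1: integral(x^(1/139), 0, 1) = [x^(1/139+1) / (1/139+1)] from 0 to 1
     = 1 / (1/139 + 1) = 1 / ((139+1)/139) = 139/(139+1)
     = 139/140 = 0.992857
Step 2: As n -> infinity, f_n(x) = x^(1/n) -> 1 for x in (0,1], and f_n is increasing in n.
By MCT, lim_n integral(f_n) = integral(lim_n f_n) = integral(1, 0, 1) = 1.
Step 3: Verify convergence: 139/140 = 0.992857 -> 1


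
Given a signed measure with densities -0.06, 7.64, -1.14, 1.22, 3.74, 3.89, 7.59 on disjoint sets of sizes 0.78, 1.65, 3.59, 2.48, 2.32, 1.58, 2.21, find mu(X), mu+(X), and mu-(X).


Step 1: Compute signed measure on each set:
  Set 1: -0.06 * 0.78 = -0.0468
  Set 2: 7.64 * 1.65 = 12.606
  Set 3: -1.14 * 3.59 = -4.0926
  Set 4: 1.22 * 2.48 = 3.0256
  Set 5: 3.74 * 2.32 = 8.6768
  Set 6: 3.89 * 1.58 = 6.1462
  Set 7: 7.59 * 2.21 = 16.7739
Step 2: Total signed measure = (-0.0468) + (12.606) + (-4.0926) + (3.0256) + (8.6768) + (6.1462) + (16.7739)
     = 43.0891
Step 3: Positive part mu+(X) = sum of positive contributions = 47.2285
Step 4: Negative part mu-(X) = |sum of negative contributions| = 4.1394


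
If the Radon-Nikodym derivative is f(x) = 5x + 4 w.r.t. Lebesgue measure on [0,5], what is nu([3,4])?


nu(A) = integral_A (dnu/dmu) dmu = integral_3^4 (5x + 4) dx
Step 1: Antiderivative F(x) = (5/2)x^2 + 4x
Step 2: F(4) = (5/2)*4^2 + 4*4 = 40 + 16 = 56
Step 3: F(3) = (5/2)*3^2 + 4*3 = 22.5 + 12 = 34.5
Step 4: nu([3,4]) = F(4) - F(3) = 56 - 34.5 = 21.5


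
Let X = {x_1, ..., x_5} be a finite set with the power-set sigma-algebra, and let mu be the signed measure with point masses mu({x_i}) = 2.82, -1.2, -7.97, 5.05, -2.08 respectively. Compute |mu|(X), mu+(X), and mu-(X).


Step 1: Every measurable set is a union of atoms (the cells / points), so a Hahn decomposition is
  obtained by grouping atoms by sign: P = union of atoms with mu > 0, N = union of the remaining atoms.
  Atoms in P (indices): 1, 4;  atoms in N (indices): 2, 3, 5
  Positive values: 2.82, 5.05
  Negative values: -1.2, -7.97, -2.08
Step 2: mu+(X) = mu(P) = sum of positive atom values = 7.87
Step 3: mu-(X) = -mu(N) = sum of |negative atom values| = 11.25
Step 4: |mu|(X) = mu+(X) + mu-(X) = 7.87 + 11.25 = 19.12


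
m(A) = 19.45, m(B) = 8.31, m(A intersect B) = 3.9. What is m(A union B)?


By inclusion-exclusion: m(A u B) = m(A) + m(B) - m(A n B)
= 19.45 + 8.31 - 3.9
= 23.86


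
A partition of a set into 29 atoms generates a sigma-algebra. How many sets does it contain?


Each element of the sigma-algebra is a union of some subset of the 29 atoms.
The number of such subsets is 2^29 = 536870912.


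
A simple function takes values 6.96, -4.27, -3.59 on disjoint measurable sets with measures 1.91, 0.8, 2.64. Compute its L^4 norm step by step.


Step 1: Compute |f_i|^4 for each value:
  |6.96|^4 = 2346.588611
  |-4.27|^4 = 332.438642
  |-3.59|^4 = 166.103122
Step 2: Multiply by measures and sum:
  2346.588611 * 1.91 = 4481.984246
  332.438642 * 0.8 = 265.950914
  166.103122 * 2.64 = 438.512241
Sum = 4481.984246 + 265.950914 + 438.512241 = 5186.447401
Step 3: Take the p-th root:
||f||_4 = (5186.447401)^(1/4) = 8.486283


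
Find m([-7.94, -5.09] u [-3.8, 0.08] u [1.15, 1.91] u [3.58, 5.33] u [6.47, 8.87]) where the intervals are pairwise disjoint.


For pairwise disjoint intervals, m(union) = sum of lengths.
= (-5.09 - -7.94) + (0.08 - -3.8) + (1.91 - 1.15) + (5.33 - 3.58) + (8.87 - 6.47)
= 2.85 + 3.88 + 0.76 + 1.75 + 2.4
= 11.64


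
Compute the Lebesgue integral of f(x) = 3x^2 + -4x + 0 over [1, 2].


The Lebesgue integral of a Riemann-integrable function agrees with the Riemann integral.
Antiderivative F(x) = (3/3)x^3 + (-4/2)x^2 + 0x
F(2) = (3/3)*2^3 + (-4/2)*2^2 + 0*2
     = (3/3)*8 + (-4/2)*4 + 0*2
     = 8 + -8 + 0
     = 0.0
F(1) = -1
Integral = F(2) - F(1) = 0.0 - -1 = 1


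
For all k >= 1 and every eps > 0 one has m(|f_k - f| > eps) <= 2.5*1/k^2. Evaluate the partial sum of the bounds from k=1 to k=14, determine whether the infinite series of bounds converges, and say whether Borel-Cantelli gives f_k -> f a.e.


Step 1: List the terms 2.5*1/k^2 for k = 1 to 14:
  k=1: 2.5
  k=2: 0.625
  k=3: 0.277778
  k=4: 0.15625
  k=5: 0.1
  k=6: 0.069444
  k=7: 0.05102
  k=8: 0.039062
  k=9: 0.030864
  k=10: 0.025
  k=11: 0.020661
  k=12: 0.017361
  k=13: 0.014793
  k=14: 0.012755
Step 2: Partial sum = 2.5 + 0.625 + 0.277778 + 0.15625 + 0.1 + 0.069444 + 0.05102 + 0.039062 + 0.030864 + 0.025 + 0.020661 + 0.017361 + 0.014793 + 0.012755
     = 3.93999
Step 3: The full series sum_(k>=1) 2.5*1/k^2 converges (p-series with p = 2 > 1; a constant multiple of a convergent series converges).
Step 4: Fix eps > 0. Since sum_k m(|f_k - f| > eps) < infinity, the Borel-Cantelli lemma gives
        m(limsup_k {|f_k - f| > eps}) = 0, i.e. for a.e. x, |f_k(x) - f(x)| <= eps for all large k.
        Applying this with eps = 1/j for j = 1, 2, ... and intersecting the countably many full-measure sets,
        for a.e. x we get limsup_k |f_k(x) - f(x)| <= 1/j for every j, hence f_k -> f almost everywhere.
Conclusion: series converges; Borel-Cantelli yields f_k -> f a.e.


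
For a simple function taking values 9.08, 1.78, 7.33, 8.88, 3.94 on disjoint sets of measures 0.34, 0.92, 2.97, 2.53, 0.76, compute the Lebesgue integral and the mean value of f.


Step 1: Integral = sum(value_i * measure_i)
= 9.08*0.34 + 1.78*0.92 + 7.33*2.97 + 8.88*2.53 + 3.94*0.76
= 3.0872 + 1.6376 + 21.7701 + 22.4664 + 2.9944
= 51.9557
Step 2: Total measure of domain = 0.34 + 0.92 + 2.97 + 2.53 + 0.76 = 7.52
Step 3: Average value = 51.9557 / 7.52 = 6.909003


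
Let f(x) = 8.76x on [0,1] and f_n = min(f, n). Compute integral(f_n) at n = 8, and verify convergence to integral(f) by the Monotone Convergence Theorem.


f(x) = 8.76x on [0,1]; f_n(x) = min(8.76x, n). At n = 8:
Step 1: f(x) reaches 8 at x = 8/8.76 = 0.913242
Step 2: integral(f_8) = integral(8.76x, 0, 0.913242) + integral(8, 0.913242, 1)
       = 8.76*0.913242^2/2 + 8*(1 - 0.913242)
       = 3.652968 + 0.694064
       = 4.347032
Step 3: As n -> infinity, f_n increases to f, so by MCT integral(f_n) -> integral(f) = 8.76/2 = 4.38.
Convergence: integral(f_8) = 4.347032 -> 4.38 as n -> infinity


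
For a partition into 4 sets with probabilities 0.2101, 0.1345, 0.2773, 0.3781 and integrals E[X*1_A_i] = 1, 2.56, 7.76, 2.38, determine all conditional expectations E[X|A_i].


For each cell A_i: E[X|A_i] = E[X*1_A_i] / P(A_i)
Step 1: E[X|A_1] = 1 / 0.2101 = 4.759638
Step 2: E[X|A_2] = 2.56 / 0.1345 = 19.033457
Step 3: E[X|A_3] = 7.76 / 0.2773 = 27.984133
Step 4: E[X|A_4] = 2.38 / 0.3781 = 6.294631
Verification: E[X] = sum E[X*1_A_i] = 1 + 2.56 + 7.76 + 2.38 = 13.7


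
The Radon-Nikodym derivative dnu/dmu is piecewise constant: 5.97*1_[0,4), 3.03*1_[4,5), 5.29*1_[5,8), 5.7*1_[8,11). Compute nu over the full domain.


Integrate each piece of the Radon-Nikodym derivative:
Step 1: integral_0^4 5.97 dx = 5.97*(4-0) = 5.97*4 = 23.88
Step 2: integral_4^5 3.03 dx = 3.03*(5-4) = 3.03*1 = 3.03
Step 3: integral_5^8 5.29 dx = 5.29*(8-5) = 5.29*3 = 15.87
Step 4: integral_8^11 5.7 dx = 5.7*(11-8) = 5.7*3 = 17.1
Total: 23.88 + 3.03 + 15.87 + 17.1 = 59.88


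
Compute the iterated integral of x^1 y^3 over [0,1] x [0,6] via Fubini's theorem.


By Fubini's theorem, the double integral factors as a product of single integrals:
Step 1: integral_0^1 x^1 dx = [x^2/2] from 0 to 1
     = 1^2/2 = 0.5
Step 2: integral_0^6 y^3 dy = [y^4/4] from 0 to 6
     = 6^4/4 = 324
Step 3: Double integral = 0.5 * 324 = 162


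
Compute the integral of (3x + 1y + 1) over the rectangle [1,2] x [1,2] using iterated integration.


By Fubini, integrate in x first, then y.
Step 1: Fix y, integrate over x in [1,2]:
  integral(3x + 1y + 1, x=1..2)
  = 3*(2^2 - 1^2)/2 + (1y + 1)*(2 - 1)
  = 4.5 + (1y + 1)*1
  = 4.5 + 1y + 1
  = 5.5 + 1y
Step 2: Integrate over y in [1,2]:
  integral(5.5 + 1y, y=1..2)
  = 5.5*1 + 1*(2^2 - 1^2)/2
  = 5.5 + 1.5
  = 7


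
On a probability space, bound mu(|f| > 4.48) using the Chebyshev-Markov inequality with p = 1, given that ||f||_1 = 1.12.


Chebyshev/Markov inequality: mu(|f| > eps) <= (||f||_p / eps)^p
Step 1: ||f||_1 / eps = 1.12 / 4.48 = 0.25
Step 2: Raise to power p = 1:
  (0.25)^1 = 0.25
Step 3: Therefore mu(|f| > 4.48) <= 0.25


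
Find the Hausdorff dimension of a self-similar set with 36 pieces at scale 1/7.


For a self-similar set with N copies scaled by 1/r:
dim_H = log(N)/log(r) = log(36)/log(7)
= 3.583519/1.94591
= 1.841564


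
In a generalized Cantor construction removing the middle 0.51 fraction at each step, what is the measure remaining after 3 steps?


Step 1: At each step, fraction remaining = 1 - 0.51 = 0.49
Step 2: After 3 steps, measure = (0.49)^3
Step 3: Computing the power step by step:
  After step 1: 0.49
  After step 2: 0.2401
  After step 3: 0.117649
Result = 0.117649


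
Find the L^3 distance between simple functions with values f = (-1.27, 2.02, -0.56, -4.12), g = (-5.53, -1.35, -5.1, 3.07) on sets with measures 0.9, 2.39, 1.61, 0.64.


Step 1: Compute differences f_i - g_i:
  -1.27 - -5.53 = 4.26
  2.02 - -1.35 = 3.37
  -0.56 - -5.1 = 4.54
  -4.12 - 3.07 = -7.19
Step 2: Compute |diff|^3 * measure for each set:
  |4.26|^3 * 0.9 = 77.308776 * 0.9 = 69.577898
  |3.37|^3 * 2.39 = 38.272753 * 2.39 = 91.47188
  |4.54|^3 * 1.61 = 93.576664 * 1.61 = 150.658429
  |-7.19|^3 * 0.64 = 371.694959 * 0.64 = 237.884774
Step 3: Sum = 549.592981
Step 4: ||f-g||_3 = (549.592981)^(1/3) = 8.191191


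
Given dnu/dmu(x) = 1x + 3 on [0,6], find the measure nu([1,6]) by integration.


nu(A) = integral_A (dnu/dmu) dmu = integral_1^6 (1x + 3) dx
Step 1: Antiderivative F(x) = (1/2)x^2 + 3x
Step 2: F(6) = (1/2)*6^2 + 3*6 = 18 + 18 = 36
Step 3: F(1) = (1/2)*1^2 + 3*1 = 0.5 + 3 = 3.5
Step 4: nu([1,6]) = F(6) - F(1) = 36 - 3.5 = 32.5


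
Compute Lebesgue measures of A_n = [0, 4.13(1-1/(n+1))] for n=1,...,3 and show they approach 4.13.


By continuity of measure from below: if A_n increases to A, then m(A_n) -> m(A).
Here A = [0, 4.13], so m(A) = 4.13
Step 1: a_1 = 4.13*(1 - 1/2) = 2.065, m(A_1) = 2.065
Step 2: a_2 = 4.13*(1 - 1/3) = 2.7533, m(A_2) = 2.7533
Step 3: a_3 = 4.13*(1 - 1/4) = 3.0975, m(A_3) = 3.0975
Limit: m(A_n) -> m([0,4.13]) = 4.13


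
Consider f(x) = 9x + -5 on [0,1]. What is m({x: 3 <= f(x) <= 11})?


f^(-1)([3, 11]) = {x : 3 <= 9x + -5 <= 11}
Solving: (3 - -5)/9 <= x <= (11 - -5)/9
= [0.888889, 1.777778]
Intersecting with [0,1]: [0.888889, 1]
Measure = 1 - 0.888889 = 0.111111


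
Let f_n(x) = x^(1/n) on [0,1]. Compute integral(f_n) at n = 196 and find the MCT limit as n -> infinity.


At n = 196: f_196(x) = x^(1/196).
Step 1: integral(x^(1/196), 0, 1) = [x^(1/196+1) / (1/196+1)] from 0 to 1
     = 1 / (1/196 + 1) = 1 / ((196+1)/196) = 196/(196+1)
     = 196/197 = 0.994924
Step 2: As n -> infinity, f_n(x) = x^(1/n) -> 1 for x in (0,1], and f_n is increasing in n.
By MCT, lim_n integral(f_n) = integral(lim_n f_n) = integral(1, 0, 1) = 1.
Step 3: Verify convergence: 196/197 = 0.994924 -> 1


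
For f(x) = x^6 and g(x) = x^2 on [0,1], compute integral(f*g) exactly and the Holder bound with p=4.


Step 1: Exact integral of f*g = integral(x^8, 0, 1) = 1/9
     = 0.111111
Step 2: Holder bound with p=4, q=1.333333:
  ||f||_p = (integral x^24 dx)^(1/4) = (1/25)^(1/4) = 0.447214
  ||g||_q = (integral x^2.666667 dx)^(1/1.333333) = (1/3.666667)^(1/1.333333) = 0.377395
Step 3: Holder bound = ||f||_p * ||g||_q = 0.447214 * 0.377395 = 0.168776
Verification: 0.111111 <= 0.168776 (Holder holds)


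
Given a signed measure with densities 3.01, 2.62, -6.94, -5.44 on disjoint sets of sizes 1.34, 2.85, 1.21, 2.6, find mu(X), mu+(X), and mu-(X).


Step 1: Compute signed measure on each set:
  Set 1: 3.01 * 1.34 = 4.0334
  Set 2: 2.62 * 2.85 = 7.467
  Set 3: -6.94 * 1.21 = -8.3974
  Set 4: -5.44 * 2.6 = -14.144
Step 2: Total signed measure = (4.0334) + (7.467) + (-8.3974) + (-14.144)
     = -11.041
Step 3: Positive part mu+(X) = sum of positive contributions = 11.5004
Step 4: Negative part mu-(X) = |sum of negative contributions| = 22.5414


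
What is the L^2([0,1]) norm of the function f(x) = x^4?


Step 1: ||f||_2 = (integral_0^1 |x^4|^2 dx)^(1/2)
     = (integral_0^1 x^8 dx)^(1/2)
Step 2: integral_0^1 x^8 dx = [x^9/(9)] from 0 to 1 = 1^9/9
     = 1/9 = 0.111111
Step 3: ||f||_2 = (0.111111)^(1/2) = 0.333333


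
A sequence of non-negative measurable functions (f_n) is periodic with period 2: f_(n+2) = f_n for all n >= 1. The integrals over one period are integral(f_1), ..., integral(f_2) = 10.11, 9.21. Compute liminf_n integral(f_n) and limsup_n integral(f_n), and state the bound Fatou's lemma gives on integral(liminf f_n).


The sequence (integral(f_n)) is periodic with period 2, repeating the values 10.11, 9.21 indefinitely.
Step 1: For a periodic sequence, every tail (a_m, a_(m+1), ...) contains all 2 period values infinitely often.
Step 2: Hence inf of every tail = min of the period values = min(10.11, 9.21) = 9.21.
        liminf_n integral(f_n) = sup over m of (inf of tail from m) = 9.21.
Step 3: Similarly sup of every tail = max of the period values = 10.11.
        limsup_n integral(f_n) = 10.11.
Step 4: Fatou's lemma: integral(liminf_n f_n) <= liminf_n integral(f_n) = 9.21.
        So the integral of the pointwise liminf is at most 9.21.


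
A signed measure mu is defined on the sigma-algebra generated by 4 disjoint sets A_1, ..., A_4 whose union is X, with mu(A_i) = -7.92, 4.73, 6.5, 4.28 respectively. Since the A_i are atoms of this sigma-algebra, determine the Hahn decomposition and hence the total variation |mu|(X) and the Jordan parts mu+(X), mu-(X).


Step 1: Every measurable set is a union of atoms (the cells / points), so a Hahn decomposition is
  obtained by grouping atoms by sign: P = union of atoms with mu > 0, N = union of the remaining atoms.
  Atoms in P (indices): 2, 3, 4;  atoms in N (indices): 1
  Positive values: 4.73, 6.5, 4.28
  Negative values: -7.92
Step 2: mu+(X) = mu(P) = sum of positive atom values = 15.51
Step 3: mu-(X) = -mu(N) = sum of |negative atom values| = 7.92
Step 4: |mu|(X) = mu+(X) + mu-(X) = 15.51 + 7.92 = 23.43


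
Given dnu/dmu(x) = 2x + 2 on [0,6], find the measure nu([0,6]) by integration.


nu(A) = integral_A (dnu/dmu) dmu = integral_0^6 (2x + 2) dx
Step 1: Antiderivative F(x) = (2/2)x^2 + 2x
Step 2: F(6) = (2/2)*6^2 + 2*6 = 36 + 12 = 48
Step 3: F(0) = (2/2)*0^2 + 2*0 = 0.0 + 0 = 0.0
Step 4: nu([0,6]) = F(6) - F(0) = 48 - 0.0 = 48


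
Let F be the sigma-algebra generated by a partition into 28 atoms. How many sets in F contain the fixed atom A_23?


Each element of F is a union of some subset S of the 28 atoms.
The element contains A_23 iff A_23 is in S.
So we count subsets S of {A_1,...,A_28} with A_23 in S: choose freely among the other 27 atoms.
Count = 2^(28-1) = 2^27 = 134217728.


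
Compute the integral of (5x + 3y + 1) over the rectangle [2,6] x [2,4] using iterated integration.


By Fubini, integrate in x first, then y.
Step 1: Fix y, integrate over x in [2,6]:
  integral(5x + 3y + 1, x=2..6)
  = 5*(6^2 - 2^2)/2 + (3y + 1)*(6 - 2)
  = 80 + (3y + 1)*4
  = 80 + 12y + 4
  = 84 + 12y
Step 2: Integrate over y in [2,4]:
  integral(84 + 12y, y=2..4)
  = 84*2 + 12*(4^2 - 2^2)/2
  = 168 + 72
  = 240


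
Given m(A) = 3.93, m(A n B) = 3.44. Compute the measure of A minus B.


m(A \ B) = m(A) - m(A n B)
= 3.93 - 3.44
= 0.49


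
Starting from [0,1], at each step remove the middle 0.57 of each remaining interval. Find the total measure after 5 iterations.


Step 1: At each step, fraction remaining = 1 - 0.57 = 0.43
Step 2: After 5 steps, measure = (0.43)^5
Step 3: Computing the power step by step:
  After step 1: 0.43
  After step 2: 0.1849
  After step 3: 0.079507
  After step 4: 0.034188
  After step 5: 0.014701
Result = 0.014701


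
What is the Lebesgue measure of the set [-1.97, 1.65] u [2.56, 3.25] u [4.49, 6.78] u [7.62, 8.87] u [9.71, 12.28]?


For pairwise disjoint intervals, m(union) = sum of lengths.
= (1.65 - -1.97) + (3.25 - 2.56) + (6.78 - 4.49) + (8.87 - 7.62) + (12.28 - 9.71)
= 3.62 + 0.69 + 2.29 + 1.25 + 2.57
= 10.42


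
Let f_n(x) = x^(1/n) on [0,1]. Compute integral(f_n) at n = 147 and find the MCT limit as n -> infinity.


At n = 147: f_147(x) = x^(1/147).
Step 1: integral(x^(1/147), 0, 1) = [x^(1/147+1) / (1/147+1)] from 0 to 1
     = 1 / (1/147 + 1) = 1 / ((147+1)/147) = 147/(147+1)
     = 147/148 = 0.993243
Step 2: As n -> infinity, f_n(x) = x^(1/n) -> 1 for x in (0,1], and f_n is increasing in n.
By MCT, lim_n integral(f_n) = integral(lim_n f_n) = integral(1, 0, 1) = 1.
Step 3: Verify convergence: 147/148 = 0.993243 -> 1


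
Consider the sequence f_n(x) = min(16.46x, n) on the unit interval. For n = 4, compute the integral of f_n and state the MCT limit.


f(x) = 16.46x on [0,1]; f_n(x) = min(16.46x, n). At n = 4:
Step 1: f(x) reaches 4 at x = 4/16.46 = 0.243013
Step 2: integral(f_4) = integral(16.46x, 0, 0.243013) + integral(4, 0.243013, 1)
       = 16.46*0.243013^2/2 + 4*(1 - 0.243013)
       = 0.486027 + 3.027947
       = 3.513973
Step 3: As n -> infinity, f_n increases to f, so by MCT integral(f_n) -> integral(f) = 16.46/2 = 8.23.
Convergence: integral(f_4) = 3.513973 -> 8.23 as n -> infinity


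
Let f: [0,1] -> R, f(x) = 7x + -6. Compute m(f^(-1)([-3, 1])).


f^(-1)([-3, 1]) = {x : -3 <= 7x + -6 <= 1}
Solving: (-3 - -6)/7 <= x <= (1 - -6)/7
= [0.428571, 1]
Intersecting with [0,1]: [0.428571, 1]
Measure = 1 - 0.428571 = 0.571429


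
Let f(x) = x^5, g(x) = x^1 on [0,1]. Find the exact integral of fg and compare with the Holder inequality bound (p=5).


Step 1: Exact integral of f*g = integral(x^6, 0, 1) = 1/7
     = 0.142857
Step 2: Holder bound with p=5, q=1.25:
  ||f||_p = (integral x^25 dx)^(1/5) = (1/26)^(1/5) = 0.521201
  ||g||_q = (integral x^1.25 dx)^(1/1.25) = (1/2.25)^(1/1.25) = 0.522702
Step 3: Holder bound = ||f||_p * ||g||_q = 0.521201 * 0.522702 = 0.272433
Verification: 0.142857 <= 0.272433 (Holder holds)


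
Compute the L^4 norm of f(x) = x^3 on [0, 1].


Step 1: ||f||_4 = (integral_0^1 |x^3|^4 dx)^(1/4)
     = (integral_0^1 x^12 dx)^(1/4)
Step 2: integral_0^1 x^12 dx = [x^13/(13)] from 0 to 1 = 1^13/13
     = 1/13 = 0.076923
Step 3: ||f||_4 = (0.076923)^(1/4) = 0.52664


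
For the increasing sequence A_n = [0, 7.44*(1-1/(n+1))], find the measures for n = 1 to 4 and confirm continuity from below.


By continuity of measure from below: if A_n increases to A, then m(A_n) -> m(A).
Here A = [0, 7.44], so m(A) = 7.44
Step 1: a_1 = 7.44*(1 - 1/2) = 3.72, m(A_1) = 3.72
Step 2: a_2 = 7.44*(1 - 1/3) = 4.96, m(A_2) = 4.96
Step 3: a_3 = 7.44*(1 - 1/4) = 5.58, m(A_3) = 5.58
Step 4: a_4 = 7.44*(1 - 1/5) = 5.952, m(A_4) = 5.952
Limit: m(A_n) -> m([0,7.44]) = 7.44


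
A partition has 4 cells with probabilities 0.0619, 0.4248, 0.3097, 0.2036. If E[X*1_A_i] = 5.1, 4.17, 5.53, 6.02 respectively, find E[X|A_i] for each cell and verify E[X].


For each cell A_i: E[X|A_i] = E[X*1_A_i] / P(A_i)
Step 1: E[X|A_1] = 5.1 / 0.0619 = 82.390953
Step 2: E[X|A_2] = 4.17 / 0.4248 = 9.816384
Step 3: E[X|A_3] = 5.53 / 0.3097 = 17.85599
Step 4: E[X|A_4] = 6.02 / 0.2036 = 29.56778
Verification: E[X] = sum E[X*1_A_i] = 5.1 + 4.17 + 5.53 + 6.02 = 20.82


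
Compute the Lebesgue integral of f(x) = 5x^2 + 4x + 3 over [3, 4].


The Lebesgue integral of a Riemann-integrable function agrees with the Riemann integral.
Antiderivative F(x) = (5/3)x^3 + (4/2)x^2 + 3x
F(4) = (5/3)*4^3 + (4/2)*4^2 + 3*4
     = (5/3)*64 + (4/2)*16 + 3*4
     = 106.666667 + 32 + 12
     = 150.666667
F(3) = 72
Integral = F(4) - F(3) = 150.666667 - 72 = 78.666667


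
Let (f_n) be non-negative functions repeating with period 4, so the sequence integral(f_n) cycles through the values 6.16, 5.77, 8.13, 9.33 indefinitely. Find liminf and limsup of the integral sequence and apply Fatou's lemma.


The sequence (integral(f_n)) is periodic with period 4, repeating the values 6.16, 5.77, 8.13, 9.33 indefinitely.
Step 1: For a periodic sequence, every tail (a_m, a_(m+1), ...) contains all 4 period values infinitely often.
Step 2: Hence inf of every tail = min of the period values = min(6.16, 5.77, 8.13, 9.33) = 5.77.
        liminf_n integral(f_n) = sup over m of (inf of tail from m) = 5.77.
Step 3: Similarly sup of every tail = max of the period values = 9.33.
        limsup_n integral(f_n) = 9.33.
Step 4: Fatou's lemma: integral(liminf_n f_n) <= liminf_n integral(f_n) = 5.77.
        So the integral of the pointwise liminf is at most 5.77.


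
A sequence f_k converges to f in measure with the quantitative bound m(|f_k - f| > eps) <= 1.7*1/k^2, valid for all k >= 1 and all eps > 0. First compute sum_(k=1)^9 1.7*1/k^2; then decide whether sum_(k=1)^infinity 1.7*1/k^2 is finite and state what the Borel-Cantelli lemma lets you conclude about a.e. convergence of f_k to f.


Step 1: List the terms 1.7*1/k^2 for k = 1 to 9:
  k=1: 1.7
  k=2: 0.425
  k=3: 0.188889
  k=4: 0.10625
  k=5: 0.068
  k=6: 0.047222
  k=7: 0.034694
  k=8: 0.026562
  k=9: 0.020988
Step 2: Partial sum = 1.7 + 0.425 + 0.188889 + 0.10625 + 0.068 + 0.047222 + 0.034694 + 0.026562 + 0.020988
     = 2.617605
Step 3: The full series sum_(k>=1) 1.7*1/k^2 converges (p-series with p = 2 > 1; a constant multiple of a convergent series converges).
Step 4: Fix eps > 0. Since sum_k m(|f_k - f| > eps) < infinity, the Borel-Cantelli lemma gives
        m(limsup_k {|f_k - f| > eps}) = 0, i.e. for a.e. x, |f_k(x) - f(x)| <= eps for all large k.
        Applying this with eps = 1/j for j = 1, 2, ... and intersecting the countably many full-measure sets,
        for a.e. x we get limsup_k |f_k(x) - f(x)| <= 1/j for every j, hence f_k -> f almost everywhere.
Conclusion: series converges; Borel-Cantelli yields f_k -> f a.e.


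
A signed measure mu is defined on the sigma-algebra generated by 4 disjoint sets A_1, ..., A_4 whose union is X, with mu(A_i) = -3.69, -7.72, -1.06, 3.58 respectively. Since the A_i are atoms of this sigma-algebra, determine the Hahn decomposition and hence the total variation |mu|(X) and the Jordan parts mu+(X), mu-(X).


Step 1: Every measurable set is a union of atoms (the cells / points), so a Hahn decomposition is
  obtained by grouping atoms by sign: P = union of atoms with mu > 0, N = union of the remaining atoms.
  Atoms in P (indices): 4;  atoms in N (indices): 1, 2, 3
  Positive values: 3.58
  Negative values: -3.69, -7.72, -1.06
Step 2: mu+(X) = mu(P) = sum of positive atom values = 3.58
Step 3: mu-(X) = -mu(N) = sum of |negative atom values| = 12.47
Step 4: |mu|(X) = mu+(X) + mu-(X) = 3.58 + 12.47 = 16.05


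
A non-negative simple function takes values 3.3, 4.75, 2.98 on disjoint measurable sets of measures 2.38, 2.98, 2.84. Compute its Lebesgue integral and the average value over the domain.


Step 1: Integral = sum(value_i * measure_i)
= 3.3*2.38 + 4.75*2.98 + 2.98*2.84
= 7.854 + 14.155 + 8.4632
= 30.4722
Step 2: Total measure of domain = 2.38 + 2.98 + 2.84 = 8.2
Step 3: Average value = 30.4722 / 8.2 = 3.716122


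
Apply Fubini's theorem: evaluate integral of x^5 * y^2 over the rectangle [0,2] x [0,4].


By Fubini's theorem, the double integral factors as a product of single integrals:
Step 1: integral_0^2 x^5 dx = [x^6/6] from 0 to 2
     = 2^6/6 = 10.666667
Step 2: integral_0^4 y^2 dy = [y^3/3] from 0 to 4
     = 4^3/3 = 21.333333
Step 3: Double integral = 10.666667 * 21.333333 = 227.555556


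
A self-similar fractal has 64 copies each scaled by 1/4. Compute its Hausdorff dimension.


For a self-similar set with N copies scaled by 1/r:
dim_H = log(N)/log(r) = log(64)/log(4)
= 4.158883/1.386294
= 3


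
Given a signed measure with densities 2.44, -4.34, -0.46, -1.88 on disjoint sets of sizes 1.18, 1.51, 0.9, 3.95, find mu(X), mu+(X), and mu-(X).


Step 1: Compute signed measure on each set:
  Set 1: 2.44 * 1.18 = 2.8792
  Set 2: -4.34 * 1.51 = -6.5534
  Set 3: -0.46 * 0.9 = -0.414
  Set 4: -1.88 * 3.95 = -7.426
Step 2: Total signed measure = (2.8792) + (-6.5534) + (-0.414) + (-7.426)
     = -11.5142
Step 3: Positive part mu+(X) = sum of positive contributions = 2.8792
Step 4: Negative part mu-(X) = |sum of negative contributions| = 14.3934


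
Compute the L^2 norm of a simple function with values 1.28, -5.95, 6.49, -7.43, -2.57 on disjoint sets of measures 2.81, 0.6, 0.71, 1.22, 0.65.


Step 1: Compute |f_i|^2 for each value:
  |1.28|^2 = 1.6384
  |-5.95|^2 = 35.4025
  |6.49|^2 = 42.1201
  |-7.43|^2 = 55.2049
  |-2.57|^2 = 6.6049
Step 2: Multiply by measures and sum:
  1.6384 * 2.81 = 4.603904
  35.4025 * 0.6 = 21.2415
  42.1201 * 0.71 = 29.905271
  55.2049 * 1.22 = 67.349978
  6.6049 * 0.65 = 4.293185
Sum = 4.603904 + 21.2415 + 29.905271 + 67.349978 + 4.293185 = 127.393838
Step 3: Take the p-th root:
||f||_2 = (127.393838)^(1/2) = 11.286888


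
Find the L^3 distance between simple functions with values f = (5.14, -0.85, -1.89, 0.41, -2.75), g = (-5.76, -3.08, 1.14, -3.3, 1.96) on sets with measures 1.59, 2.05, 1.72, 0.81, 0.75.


Step 1: Compute differences f_i - g_i:
  5.14 - -5.76 = 10.9
  -0.85 - -3.08 = 2.23
  -1.89 - 1.14 = -3.03
  0.41 - -3.3 = 3.71
  -2.75 - 1.96 = -4.71
Step 2: Compute |diff|^3 * measure for each set:
  |10.9|^3 * 1.59 = 1295.029 * 1.59 = 2059.09611
  |2.23|^3 * 2.05 = 11.089567 * 2.05 = 22.733612
  |-3.03|^3 * 1.72 = 27.818127 * 1.72 = 47.847178
  |3.71|^3 * 0.81 = 51.064811 * 0.81 = 41.362497
  |-4.71|^3 * 0.75 = 104.487111 * 0.75 = 78.365333
Step 3: Sum = 2249.404731
Step 4: ||f-g||_3 = (2249.404731)^(1/3) = 13.102551


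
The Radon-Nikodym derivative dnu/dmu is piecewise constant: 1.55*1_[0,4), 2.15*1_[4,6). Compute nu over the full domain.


Integrate each piece of the Radon-Nikodym derivative:
Step 1: integral_0^4 1.55 dx = 1.55*(4-0) = 1.55*4 = 6.2
Step 2: integral_4^6 2.15 dx = 2.15*(6-4) = 2.15*2 = 4.3
Total: 6.2 + 4.3 = 10.5


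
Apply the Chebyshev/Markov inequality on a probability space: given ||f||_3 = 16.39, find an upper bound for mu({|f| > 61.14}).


Chebyshev/Markov inequality: mu(|f| > eps) <= (||f||_p / eps)^p
Step 1: ||f||_3 / eps = 16.39 / 61.14 = 0.268073
Step 2: Raise to power p = 3:
  (0.268073)^3 = 0.019265
Step 3: Therefore mu(|f| > 61.14) <= 0.019265


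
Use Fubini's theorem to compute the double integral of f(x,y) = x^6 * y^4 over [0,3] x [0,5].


By Fubini's theorem, the double integral factors as a product of single integrals:
Step 1: integral_0^3 x^6 dx = [x^7/7] from 0 to 3
     = 3^7/7 = 312.428571
Step 2: integral_0^5 y^4 dy = [y^5/5] from 0 to 5
     = 5^5/5 = 625
Step 3: Double integral = 312.428571 * 625 = 195267.857143


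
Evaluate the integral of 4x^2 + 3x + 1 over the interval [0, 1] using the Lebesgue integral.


The Lebesgue integral of a Riemann-integrable function agrees with the Riemann integral.
Antiderivative F(x) = (4/3)x^3 + (3/2)x^2 + 1x
F(1) = (4/3)*1^3 + (3/2)*1^2 + 1*1
     = (4/3)*1 + (3/2)*1 + 1*1
     = 1.333333 + 1.5 + 1
     = 3.833333
F(0) = 0.0
Integral = F(1) - F(0) = 3.833333 - 0.0 = 3.833333


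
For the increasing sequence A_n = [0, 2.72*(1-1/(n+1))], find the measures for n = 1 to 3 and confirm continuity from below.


By continuity of measure from below: if A_n increases to A, then m(A_n) -> m(A).
Here A = [0, 2.72], so m(A) = 2.72
Step 1: a_1 = 2.72*(1 - 1/2) = 1.36, m(A_1) = 1.36
Step 2: a_2 = 2.72*(1 - 1/3) = 1.8133, m(A_2) = 1.8133
Step 3: a_3 = 2.72*(1 - 1/4) = 2.04, m(A_3) = 2.04
Limit: m(A_n) -> m([0,2.72]) = 2.72


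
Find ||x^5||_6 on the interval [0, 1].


Step 1: ||f||_6 = (integral_0^1 |x^5|^6 dx)^(1/6)
     = (integral_0^1 x^30 dx)^(1/6)
Step 2: integral_0^1 x^30 dx = [x^31/(31)] from 0 to 1 = 1^31/31
     = 1/31 = 0.032258
Step 3: ||f||_6 = (0.032258)^(1/6) = 0.564209


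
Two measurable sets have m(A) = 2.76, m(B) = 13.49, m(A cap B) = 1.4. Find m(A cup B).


By inclusion-exclusion: m(A u B) = m(A) + m(B) - m(A n B)
= 2.76 + 13.49 - 1.4
= 14.85


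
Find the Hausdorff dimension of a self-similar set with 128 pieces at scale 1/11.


For a self-similar set with N copies scaled by 1/r:
dim_H = log(N)/log(r) = log(128)/log(11)
= 4.85203/2.397895
= 2.023454


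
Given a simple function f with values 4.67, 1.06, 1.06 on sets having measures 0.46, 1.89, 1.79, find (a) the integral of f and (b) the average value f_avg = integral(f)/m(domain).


Step 1: Integral = sum(value_i * measure_i)
= 4.67*0.46 + 1.06*1.89 + 1.06*1.79
= 2.1482 + 2.0034 + 1.8974
= 6.049
Step 2: Total measure of domain = 0.46 + 1.89 + 1.79 = 4.14
Step 3: Average value = 6.049 / 4.14 = 1.461111


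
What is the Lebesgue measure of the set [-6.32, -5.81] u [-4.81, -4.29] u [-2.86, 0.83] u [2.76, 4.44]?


For pairwise disjoint intervals, m(union) = sum of lengths.
= (-5.81 - -6.32) + (-4.29 - -4.81) + (0.83 - -2.86) + (4.44 - 2.76)
= 0.51 + 0.52 + 3.69 + 1.68
= 6.4


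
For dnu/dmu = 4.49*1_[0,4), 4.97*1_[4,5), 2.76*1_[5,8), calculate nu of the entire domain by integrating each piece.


Integrate each piece of the Radon-Nikodym derivative:
Step 1: integral_0^4 4.49 dx = 4.49*(4-0) = 4.49*4 = 17.96
Step 2: integral_4^5 4.97 dx = 4.97*(5-4) = 4.97*1 = 4.97
Step 3: integral_5^8 2.76 dx = 2.76*(8-5) = 2.76*3 = 8.28
Total: 17.96 + 4.97 + 8.28 = 31.21


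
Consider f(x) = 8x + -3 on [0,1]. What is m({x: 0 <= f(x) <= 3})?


f^(-1)([0, 3]) = {x : 0 <= 8x + -3 <= 3}
Solving: (0 - -3)/8 <= x <= (3 - -3)/8
= [0.375, 0.75]
Intersecting with [0,1]: [0.375, 0.75]
Measure = 0.75 - 0.375 = 0.375


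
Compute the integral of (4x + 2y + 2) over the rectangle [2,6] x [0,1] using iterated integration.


By Fubini, integrate in x first, then y.
Step 1: Fix y, integrate over x in [2,6]:
  integral(4x + 2y + 2, x=2..6)
  = 4*(6^2 - 2^2)/2 + (2y + 2)*(6 - 2)
  = 64 + (2y + 2)*4
  = 64 + 8y + 8
  = 72 + 8y
Step 2: Integrate over y in [0,1]:
  integral(72 + 8y, y=0..1)
  = 72*1 + 8*(1^2 - 0^2)/2
  = 72 + 4
  = 76


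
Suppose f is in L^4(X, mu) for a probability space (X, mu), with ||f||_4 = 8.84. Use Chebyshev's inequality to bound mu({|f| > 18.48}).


Chebyshev/Markov inequality: mu(|f| > eps) <= (||f||_p / eps)^p
Step 1: ||f||_4 / eps = 8.84 / 18.48 = 0.478355
Step 2: Raise to power p = 4:
  (0.478355)^4 = 0.05236
Step 3: Therefore mu(|f| > 18.48) <= 0.05236


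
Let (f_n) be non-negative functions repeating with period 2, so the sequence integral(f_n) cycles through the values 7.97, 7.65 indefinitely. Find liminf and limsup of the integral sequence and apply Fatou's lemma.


The sequence (integral(f_n)) is periodic with period 2, repeating the values 7.97, 7.65 indefinitely.
Step 1: For a periodic sequence, every tail (a_m, a_(m+1), ...) contains all 2 period values infinitely often.
Step 2: Hence inf of every tail = min of the period values = min(7.97, 7.65) = 7.65.
        liminf_n integral(f_n) = sup over m of (inf of tail from m) = 7.65.
Step 3: Similarly sup of every tail = max of the period values = 7.97.
        limsup_n integral(f_n) = 7.97.
Step 4: Fatou's lemma: integral(liminf_n f_n) <= liminf_n integral(f_n) = 7.65.
        So the integral of the pointwise liminf is at most 7.65.


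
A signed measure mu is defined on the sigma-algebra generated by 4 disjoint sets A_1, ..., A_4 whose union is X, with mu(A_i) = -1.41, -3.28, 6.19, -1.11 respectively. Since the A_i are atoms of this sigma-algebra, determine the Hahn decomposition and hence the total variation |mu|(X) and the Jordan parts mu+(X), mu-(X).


Step 1: Every measurable set is a union of atoms (the cells / points), so a Hahn decomposition is
  obtained by grouping atoms by sign: P = union of atoms with mu > 0, N = union of the remaining atoms.
  Atoms in P (indices): 3;  atoms in N (indices): 1, 2, 4
  Positive values: 6.19
  Negative values: -1.41, -3.28, -1.11
Step 2: mu+(X) = mu(P) = sum of positive atom values = 6.19
Step 3: mu-(X) = -mu(N) = sum of |negative atom values| = 5.8
Step 4: |mu|(X) = mu+(X) + mu-(X) = 6.19 + 5.8 = 11.99


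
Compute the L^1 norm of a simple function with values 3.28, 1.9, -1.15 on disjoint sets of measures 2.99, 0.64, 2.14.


Step 1: Compute |f_i|^1 for each value:
  |3.28|^1 = 3.28
  |1.9|^1 = 1.9
  |-1.15|^1 = 1.15
Step 2: Multiply by measures and sum:
  3.28 * 2.99 = 9.8072
  1.9 * 0.64 = 1.216
  1.15 * 2.14 = 2.461
Sum = 9.8072 + 1.216 + 2.461 = 13.4842
Step 3: Take the p-th root:
||f||_1 = (13.4842)^(1/1) = 13.4842


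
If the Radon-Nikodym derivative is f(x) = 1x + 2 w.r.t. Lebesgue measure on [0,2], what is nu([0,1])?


nu(A) = integral_A (dnu/dmu) dmu = integral_0^1 (1x + 2) dx
Step 1: Antiderivative F(x) = (1/2)x^2 + 2x
Step 2: F(1) = (1/2)*1^2 + 2*1 = 0.5 + 2 = 2.5
Step 3: F(0) = (1/2)*0^2 + 2*0 = 0.0 + 0 = 0.0
Step 4: nu([0,1]) = F(1) - F(0) = 2.5 - 0.0 = 2.5


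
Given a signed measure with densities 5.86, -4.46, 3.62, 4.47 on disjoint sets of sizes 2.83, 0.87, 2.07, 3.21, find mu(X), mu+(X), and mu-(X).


Step 1: Compute signed measure on each set:
  Set 1: 5.86 * 2.83 = 16.5838
  Set 2: -4.46 * 0.87 = -3.8802
  Set 3: 3.62 * 2.07 = 7.4934
  Set 4: 4.47 * 3.21 = 14.3487
Step 2: Total signed measure = (16.5838) + (-3.8802) + (7.4934) + (14.3487)
     = 34.5457
Step 3: Positive part mu+(X) = sum of positive contributions = 38.4259
Step 4: Negative part mu-(X) = |sum of negative contributions| = 3.8802
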